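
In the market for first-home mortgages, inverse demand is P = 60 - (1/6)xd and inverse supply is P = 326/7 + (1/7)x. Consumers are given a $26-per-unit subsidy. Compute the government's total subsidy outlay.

Government cost = $3312

Pre-subsidy: 60 - (1/6)x = 326/7 + (1/7)x gives x* = 564/13 and P* = 686/13.
With the rebate, buyers effectively pay Pb = Ps − 26, where Ps is the price sellers receive.
On the curves, Pb = 60 - (1/6)x and Ps = 326/7 + (1/7)x; the wedge Ps − Pb = 26 gives 326/7 + (1/7)x − (60 - (1/6)x) = 26, so x' = 1656/13.
Then Pb = 60 − (1/6)·(1656/13) = 504/13 and Ps = 326/7 + (1/7)·(1656/13) = 842/13.
Government outlay = subsidy × quantity = 26 × 1656/13 = 3312.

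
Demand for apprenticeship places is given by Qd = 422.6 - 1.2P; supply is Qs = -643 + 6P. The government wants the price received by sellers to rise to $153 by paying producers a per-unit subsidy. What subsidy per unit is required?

Required subsidy s = $30 per unit

At a seller price of 153, quantity supplied is -643 + 6·153 = 275.
Buyers absorb 275 only when they pay Pb with 422.6 − 1.2·Pb = 275, i.e. Pb = 123.
s = Ps − Pb = 153 − 123 = 30.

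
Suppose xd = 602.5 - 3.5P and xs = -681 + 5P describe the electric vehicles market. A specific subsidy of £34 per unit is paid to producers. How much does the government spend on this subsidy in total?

Pre-subsidy: 602.5 - 3.5P = -681 + 5P gives P* = 151, x* = 74.
With the subsidy, sellers receive Ps = Pb + 34 for each unit, where Pb is the price buyers pay.
Supply in terms of Pb becomes xs = -681 + 5(Pb + 34) = -511 + 5Pb. Setting this equal to demand: 602.5 - 3.5Pb = -511 + 5Pb, so Pb = 131.
Sellers receive Ps = 131 + 34 = 165; x' = 602.5 − 3.5·131 = 144.
Government outlay = subsidy × quantity = 34 × 144 = 4896.

Government cost = £4896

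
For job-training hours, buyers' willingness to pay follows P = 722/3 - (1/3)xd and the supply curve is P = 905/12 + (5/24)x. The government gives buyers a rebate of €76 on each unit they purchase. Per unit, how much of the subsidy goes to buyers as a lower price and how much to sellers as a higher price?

Pre-subsidy: 722/3 - (1/3)x = 905/12 + (5/24)x gives x* = 3966/13 and P* = 5420/39.
With the rebate, buyers effectively pay Pb = Ps − 76, where Ps is the price sellers receive.
On the curves, Pb = 722/3 - (1/3)x and Ps = 905/12 + (5/24)x; the wedge Ps − Pb = 76 gives 905/12 + (5/24)x − (722/3 - (1/3)x) = 76, so x' = 5790/13.
Then Pb = 722/3 − (1/3)·(5790/13) = 3596/39 and Ps = 905/12 + (5/24)·(5790/13) = 6560/39.
Buyers' price falls by P* − Pb = 5420/39 − 3596/39 = 608/13; sellers' price rises by Ps − P* = 6560/39 − 5420/39 = 380/13.

Buyers gain 608/13 per unit; sellers gain 380/13 per unit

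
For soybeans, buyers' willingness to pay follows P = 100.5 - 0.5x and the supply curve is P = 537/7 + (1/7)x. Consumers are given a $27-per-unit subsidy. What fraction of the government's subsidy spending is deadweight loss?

Pre-subsidy: 100.5 - 0.5x = 537/7 + (1/7)x gives x* = 37 and P* = 82.
With the rebate, buyers effectively pay Pb = Ps − 27, where Ps is the price sellers receive.
On the curves, Pb = 100.5 - 0.5x and Ps = 537/7 + (1/7)x; the wedge Ps − Pb = 27 gives 537/7 + (1/7)x − (100.5 - 0.5x) = 27, so x' = 79.
Then Pb = 100.5 − 0.5·79 = 61 and Ps = 537/7 + (1/7)·79 = 88.
ΔCS = ½(37 + 79)(82 − 61) = 1218; ΔPS = ½(37 + 79)(88 − 82) = 348.
Government spending = 27 × 79 = 2133.
DWL = ½ × 27 × (79 − 37) = 567; fraction = 567 / 2133 = 21/79.

DWL / government spending = 21/79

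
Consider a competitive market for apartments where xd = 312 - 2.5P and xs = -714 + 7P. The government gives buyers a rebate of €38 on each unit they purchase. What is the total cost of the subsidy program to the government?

Government cost = €4256

Pre-subsidy: 312 - 2.5P = -714 + 7P gives P* = 108, x* = 42.
With the rebate, buyers effectively pay Pb = Ps − 38, where Ps is the price sellers receive.
Demand in terms of Ps becomes xd = 312 − 2.5(Ps − 38) = 407 - 2.5Ps. Setting this equal to supply: 407 - 2.5Ps = -714 + 7Ps, so Ps = 118.
Buyers pay Pb = 118 − 38 = 80; x' = -714 + 7·118 = 112.
Government outlay = subsidy × quantity = 38 × 112 = 4256.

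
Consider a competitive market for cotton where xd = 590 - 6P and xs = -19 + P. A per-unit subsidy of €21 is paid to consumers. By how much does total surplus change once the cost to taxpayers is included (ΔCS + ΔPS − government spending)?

Net change in total surplus = -€189

Pre-subsidy: 590 - 6P = -19 + P gives P* = 87, x* = 68.
With the rebate, buyers effectively pay Pb = Ps − 21, where Ps is the price sellers receive.
Demand in terms of Ps becomes xd = 590 − 6(Ps − 21) = 716 - 6Ps. Setting this equal to supply: 716 - 6Ps = -19 + Ps, so Ps = 105.
Buyers pay Pb = 105 − 21 = 84; x' = -19 + 1·105 = 86.
ΔCS = ½(68 + 86)(87 − 84) = 231; ΔPS = ½(68 + 86)(105 − 87) = 1386.
Government spending = 21 × 86 = 1806.
Net change = 231 + 1386 − 1806 = -189. The loss equals the DWL triangle ½·21·18.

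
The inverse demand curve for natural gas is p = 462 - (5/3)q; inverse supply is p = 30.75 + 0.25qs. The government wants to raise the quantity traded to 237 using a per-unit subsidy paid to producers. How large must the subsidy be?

Required subsidy s = 23 per unit

At q = 237, from the demand curve buyers pay pb = 462 − (5/3)·237 = 67; from the supply curve sellers need ps = 30.75 + 0.25·237 = 90.
The subsidy must fill the gap: s = ps − pb = 90 − 67 = 23.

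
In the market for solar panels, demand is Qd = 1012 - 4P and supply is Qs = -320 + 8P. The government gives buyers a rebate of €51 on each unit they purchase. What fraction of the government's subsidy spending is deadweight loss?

Pre-subsidy: 1012 - 4P = -320 + 8P gives P* = 111, Q* = 568.
With the rebate, buyers effectively pay Pb = Ps − 51, where Ps is the price sellers receive.
Demand in terms of Ps becomes Qd = 1012 − 4(Ps − 51) = 1216 - 4Ps. Setting this equal to supply: 1216 - 4Ps = -320 + 8Ps, so Ps = 128.
Buyers pay Pb = 128 − 51 = 77; Q' = -320 + 8·128 = 704.
ΔCS = ½(568 + 704)(111 − 77) = 21624; ΔPS = ½(568 + 704)(128 − 111) = 10812.
Government spending = 51 × 704 = 35904.
DWL = ½ × 51 × (704 − 568) = 3468; fraction = 3468 / 35904 = 17/176.

DWL / government spending = 17/176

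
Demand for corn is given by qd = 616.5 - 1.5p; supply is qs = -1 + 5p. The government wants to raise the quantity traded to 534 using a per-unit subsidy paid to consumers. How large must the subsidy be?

Required subsidy s = 52 per unit

At q = 534, invert demand for the buyer price: pb = (616.5 − 534)/1.5 = 55; invert supply for the seller price: ps = (534 − (-1))/5 = 107.
The subsidy must fill the gap: s = ps − pb = 107 − 55 = 52.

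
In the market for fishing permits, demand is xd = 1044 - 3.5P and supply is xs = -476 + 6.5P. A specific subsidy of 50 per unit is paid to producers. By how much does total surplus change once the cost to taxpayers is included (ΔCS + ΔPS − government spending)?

Pre-subsidy: 1044 - 3.5P = -476 + 6.5P gives P* = 152, x* = 512.
With the subsidy, sellers receive Ps = Pb + 50 for each unit, where Pb is the price buyers pay.
Supply in terms of Pb becomes xs = -476 + 6.5(Pb + 50) = -151 + 6.5Pb. Setting this equal to demand: 1044 - 3.5Pb = -151 + 6.5Pb, so Pb = 119.5.
Sellers receive Ps = 119.5 + 50 = 169.5; x' = 1044 − 3.5·119.5 = 625.75.
ΔCS = ½(512 + 625.75)(152 − 119.5) = 18488.4375; ΔPS = ½(512 + 625.75)(169.5 − 152) = 9955.3125.
Government spending = 50 × 625.75 = 31287.5.
Net change = 18488.4375 + 9955.3125 − 31287.5 = -2843.75. The loss equals the DWL triangle ½·50·113.75.

Net change in total surplus = -2843.75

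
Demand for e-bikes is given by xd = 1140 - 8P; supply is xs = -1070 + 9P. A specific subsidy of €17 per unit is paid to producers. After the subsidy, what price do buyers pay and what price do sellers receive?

Pre-subsidy: 1140 - 8P = -1070 + 9P gives P* = 130, x* = 100.
With the subsidy, sellers receive Ps = Pb + 17 for each unit, where Pb is the price buyers pay.
Supply in terms of Pb becomes xs = -1070 + 9(Pb + 17) = -917 + 9Pb. Setting this equal to demand: 1140 - 8Pb = -917 + 9Pb, so Pb = 121.
Sellers receive Ps = 121 + 17 = 138; x' = 1140 − 8·121 = 172.

Buyers pay €121; sellers receive €138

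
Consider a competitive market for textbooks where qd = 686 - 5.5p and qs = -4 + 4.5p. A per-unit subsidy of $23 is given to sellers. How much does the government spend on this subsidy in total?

Government cost = $8358.775

Pre-subsidy: 686 - 5.5p = -4 + 4.5p gives p* = 69, q* = 306.5.
With the subsidy, sellers receive ps = pb + 23 for each unit, where pb is the price buyers pay.
Supply in terms of pb becomes qs = -4 + 4.5(pb + 23) = 99.5 + 4.5pb. Setting this equal to demand: 686 - 5.5pb = 99.5 + 4.5pb, so pb = 58.65.
Sellers receive ps = 58.65 + 23 = 81.65; q' = 686 − 5.5·58.65 = 363.425.
Government outlay = subsidy × quantity = 23 × 363.425 = 8358.775.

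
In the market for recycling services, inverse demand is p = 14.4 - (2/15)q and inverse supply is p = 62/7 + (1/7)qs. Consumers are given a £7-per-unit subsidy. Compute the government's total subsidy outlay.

Pre-subsidy: 14.4 - (2/15)q = 62/7 + (1/7)q gives q* = 582/29 and p* = 340/29.
With the rebate, buyers effectively pay pb = ps − 7, where ps is the price sellers receive.
On the curves, pb = 14.4 - (2/15)q and ps = 62/7 + (1/7)q; the wedge ps − pb = 7 gives 62/7 + (1/7)q − (14.4 - (2/15)q) = 7, so q' = 1317/29.
Then pb = 14.4 − (2/15)·(1317/29) = 242/29 and ps = 62/7 + (1/7)·(1317/29) = 445/29.
Government outlay = subsidy × quantity = 7 × 1317/29 = 9219/29.

Government cost = 9219/29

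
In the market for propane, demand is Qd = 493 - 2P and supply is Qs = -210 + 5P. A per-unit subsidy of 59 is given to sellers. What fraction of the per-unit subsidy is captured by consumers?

Consumer share = 5/7

Pre-subsidy: 493 - 2P = -210 + 5P gives P* = 703/7, Q* = 2045/7.
With the subsidy, sellers receive Ps = Pb + 59 for each unit, where Pb is the price buyers pay.
Supply in terms of Pb becomes Qs = -210 + 5(Pb + 59) = 85 + 5Pb. Setting this equal to demand: 493 - 2Pb = 85 + 5Pb, so Pb = 408/7.
Sellers receive Ps = 408/7 + 59 = 821/7; Q' = 493 − 2·(408/7) = 2635/7.
Buyers' price falls by P* − Pb = 703/7 − 408/7 = 295/7; sellers' price rises by Ps − P* = 821/7 − 703/7 = 118/7.
So consumers capture (295/7)/59 = 5/7 of each unit of subsidy.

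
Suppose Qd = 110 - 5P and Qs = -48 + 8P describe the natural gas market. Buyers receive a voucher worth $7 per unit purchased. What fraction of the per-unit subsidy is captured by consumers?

Pre-subsidy: 110 - 5P = -48 + 8P gives P* = 158/13, Q* = 640/13.
With the rebate, buyers effectively pay Pb = Ps − 7, where Ps is the price sellers receive.
Demand in terms of Ps becomes Qd = 110 − 5(Ps − 7) = 145 - 5Ps. Setting this equal to supply: 145 - 5Ps = -48 + 8Ps, so Ps = 193/13.
Buyers pay Pb = 193/13 − 7 = 102/13; Q' = -48 + 8·(193/13) = 920/13.
Buyers' price falls by P* − Pb = 158/13 − 102/13 = 56/13; sellers' price rises by Ps − P* = 193/13 − 158/13 = 35/13.
So consumers capture (56/13)/7 = 8/13 of each unit of subsidy.

Consumer share = 8/13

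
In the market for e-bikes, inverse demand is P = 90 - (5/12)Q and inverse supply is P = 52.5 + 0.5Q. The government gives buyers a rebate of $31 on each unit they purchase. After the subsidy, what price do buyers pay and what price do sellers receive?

Pre-subsidy: 90 - (5/12)Q = 52.5 + 0.5Q gives Q* = 450/11 and P* = 1605/22.
With the rebate, buyers effectively pay Pb = Ps − 31, where Ps is the price sellers receive.
On the curves, Pb = 90 - (5/12)Q and Ps = 52.5 + 0.5Q; the wedge Ps − Pb = 31 gives 52.5 + 0.5Q − (90 - (5/12)Q) = 31, so Q' = 822/11.
Then Pb = 90 − (5/12)·(822/11) = 1295/22 and Ps = 52.5 + 0.5·(822/11) = 1977/22.

Buyers pay 1295/22; sellers receive 1977/22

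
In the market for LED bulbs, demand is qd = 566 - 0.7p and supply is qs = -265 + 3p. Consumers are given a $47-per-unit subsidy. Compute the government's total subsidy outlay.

Pre-subsidy: 566 - 0.7p = -265 + 3p gives p* = 8310/37, q* = 15125/37.
With the rebate, buyers effectively pay pb = ps − 47, where ps is the price sellers receive.
Demand in terms of ps becomes qd = 566 − 0.7(ps − 47) = 598.9 - 0.7ps. Setting this equal to supply: 598.9 - 0.7ps = -265 + 3ps, so ps = 8639/37.
Buyers pay pb = 8639/37 − 47 = 6900/37; q' = -265 + 3·(8639/37) = 16112/37.
Government outlay = subsidy × quantity = 47 × 16112/37 = 757264/37.

Government cost = 757264/37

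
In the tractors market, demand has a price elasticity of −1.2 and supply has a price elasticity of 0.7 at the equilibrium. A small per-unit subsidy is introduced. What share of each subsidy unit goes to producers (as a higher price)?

Producer share = 12/19

For a small subsidy around the equilibrium, the benefit split depends on the relative slopes, which at a point are proportional to the elasticities.
Buyer share = εs/(εs + |εd|) = 0.7/(0.7 + 1.2) = 7/19; seller share = |εd|/(εs + |εd|) = 12/19.
So producers capture 12/19 of the subsidy.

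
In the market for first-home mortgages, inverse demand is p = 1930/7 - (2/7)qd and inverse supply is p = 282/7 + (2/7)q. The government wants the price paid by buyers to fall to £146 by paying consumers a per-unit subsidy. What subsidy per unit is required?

At a buyer price of 146, quantity demanded is 965 − 3.5·146 = 454.
Sellers supply 454 only when they receive ps = 282/7 + (2/7)·454 = 170.
s = ps − pb = 170 − 146 = 24.

Required subsidy s = £24 per unit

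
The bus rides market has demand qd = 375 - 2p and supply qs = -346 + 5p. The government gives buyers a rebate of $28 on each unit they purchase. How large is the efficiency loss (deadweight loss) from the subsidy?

Deadweight loss = $560

Pre-subsidy: 375 - 2p = -346 + 5p gives p* = 103, q* = 169.
With the rebate, buyers effectively pay pb = ps − 28, where ps is the price sellers receive.
Demand in terms of ps becomes qd = 375 − 2(ps − 28) = 431 - 2ps. Setting this equal to supply: 431 - 2ps = -346 + 5ps, so ps = 111.
Buyers pay pb = 111 − 28 = 83; q' = -346 + 5·111 = 209.
The subsidy expands output by 209 − 169 = 40 past the efficient level; on those units the gap between marginal cost and willingness to pay runs from 0 up to 28.
DWL = ½ × 28 × 40 = 560.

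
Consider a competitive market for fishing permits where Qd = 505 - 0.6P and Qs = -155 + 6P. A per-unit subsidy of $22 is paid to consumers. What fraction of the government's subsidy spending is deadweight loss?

DWL / government spending = 6/457

Pre-subsidy: 505 - 0.6P = -155 + 6P gives P* = 100, Q* = 445.
With the rebate, buyers effectively pay Pb = Ps − 22, where Ps is the price sellers receive.
Demand in terms of Ps becomes Qd = 505 − 0.6(Ps − 22) = 518.2 - 0.6Ps. Setting this equal to supply: 518.2 - 0.6Ps = -155 + 6Ps, so Ps = 102.
Buyers pay Pb = 102 − 22 = 80; Q' = -155 + 6·102 = 457.
ΔCS = ½(445 + 457)(100 − 80) = 9020; ΔPS = ½(445 + 457)(102 − 100) = 902.
Government spending = 22 × 457 = 10054.
DWL = ½ × 22 × (457 − 445) = 132; fraction = 132 / 10054 = 6/457.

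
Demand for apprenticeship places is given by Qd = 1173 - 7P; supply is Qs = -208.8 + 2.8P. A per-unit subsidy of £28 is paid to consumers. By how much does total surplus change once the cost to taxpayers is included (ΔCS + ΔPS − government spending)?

Net change in total surplus = -£784

Pre-subsidy: 1173 - 7P = -208.8 + 2.8P gives P* = 141, Q* = 186.
With the rebate, buyers effectively pay Pb = Ps − 28, where Ps is the price sellers receive.
Demand in terms of Ps becomes Qd = 1173 − 7(Ps − 28) = 1369 - 7Ps. Setting this equal to supply: 1369 - 7Ps = -208.8 + 2.8Ps, so Ps = 161.
Buyers pay Pb = 161 − 28 = 133; Q' = -208.8 + 2.8·161 = 242.
ΔCS = ½(186 + 242)(141 − 133) = 1712; ΔPS = ½(186 + 242)(161 − 141) = 4280.
Government spending = 28 × 242 = 6776.
Net change = 1712 + 4280 − 6776 = -784. The loss equals the DWL triangle ½·28·56.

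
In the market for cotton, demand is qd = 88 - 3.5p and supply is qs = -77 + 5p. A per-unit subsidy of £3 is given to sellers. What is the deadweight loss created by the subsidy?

Pre-subsidy: 88 - 3.5p = -77 + 5p gives p* = 330/17, q* = 341/17.
With the subsidy, sellers receive ps = pb + 3 for each unit, where pb is the price buyers pay.
Supply in terms of pb becomes qs = -77 + 5(pb + 3) = -62 + 5pb. Setting this equal to demand: 88 - 3.5pb = -62 + 5pb, so pb = 300/17.
Sellers receive ps = 300/17 + 3 = 351/17; q' = 88 − 3.5·(300/17) = 446/17.
The subsidy expands output by 446/17 − 341/17 = 105/17 past the efficient level; on those units the gap between marginal cost and willingness to pay runs from 0 up to 3.
DWL = ½ × 3 × 105/17 = 315/34.

Deadweight loss = 315/34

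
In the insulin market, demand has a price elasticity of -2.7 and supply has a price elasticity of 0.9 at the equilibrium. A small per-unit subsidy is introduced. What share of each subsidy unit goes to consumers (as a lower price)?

For a small subsidy around the equilibrium, the benefit split depends on the relative slopes, which at a point are proportional to the elasticities.
Buyer share = εs/(εs + |εd|) = 0.9/(0.9 + 2.7) = 0.25; seller share = |εd|/(εs + |εd|) = 0.75.

Consumer share = 0.25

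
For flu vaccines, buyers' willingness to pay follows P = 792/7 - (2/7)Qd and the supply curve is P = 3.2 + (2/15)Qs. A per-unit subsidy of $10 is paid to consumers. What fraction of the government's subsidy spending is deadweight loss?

Pre-subsidy: 792/7 - (2/7)Q = 3.2 + (2/15)Q gives Q* = 2886/11 and P* = 420/11.
With the rebate, buyers effectively pay Pb = Ps − 10, where Ps is the price sellers receive.
On the curves, Pb = 792/7 - (2/7)Q and Ps = 3.2 + (2/15)Q; the wedge Ps − Pb = 10 gives 3.2 + (2/15)Q − (792/7 - (2/7)Q) = 10, so Q' = 6297/22.
Then Pb = 792/7 − (2/7)·(6297/22) = 345/11 and Ps = 3.2 + (2/15)·(6297/22) = 455/11.
ΔCS = ½(2886/11 + 6297/22)(420/11 − 345/11) = 905175/484; ΔPS = ½(2886/11 + 6297/22)(455/11 − 420/11) = 422415/484.
Government spending = 10 × 6297/22 = 31485/11.
DWL = ½ × 10 × (6297/22 − 2886/11) = 2625/22; fraction = (2625/22) / (31485/11) = 175/4198.

DWL / government spending = 175/4198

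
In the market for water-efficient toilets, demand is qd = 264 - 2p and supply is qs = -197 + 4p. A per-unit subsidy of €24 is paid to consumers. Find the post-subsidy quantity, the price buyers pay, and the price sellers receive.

q' = 427/3; buyers pay 365/6; sellers receive 509/6

Pre-subsidy: 264 - 2p = -197 + 4p gives p* = 461/6, q* = 331/3.
With the rebate, buyers effectively pay pb = ps − 24, where ps is the price sellers receive.
Demand in terms of ps becomes qd = 264 − 2(ps − 24) = 312 - 2ps. Setting this equal to supply: 312 - 2ps = -197 + 4ps, so ps = 509/6.
Buyers pay pb = 509/6 − 24 = 365/6; q' = -197 + 4·(509/6) = 427/3.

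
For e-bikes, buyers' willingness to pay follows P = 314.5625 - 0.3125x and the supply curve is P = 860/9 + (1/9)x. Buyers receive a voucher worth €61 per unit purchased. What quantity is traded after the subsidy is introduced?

x' = 661

Pre-subsidy: 314.5625 - 0.3125x = 860/9 + (1/9)x gives x* = 517 and P* = 153.
With the rebate, buyers effectively pay Pb = Ps − 61, where Ps is the price sellers receive.
On the curves, Pb = 314.5625 - 0.3125x and Ps = 860/9 + (1/9)x; the wedge Ps − Pb = 61 gives 860/9 + (1/9)x − (314.5625 - 0.3125x) = 61, so x' = 661.
Then Pb = 314.5625 − 0.3125·661 = 108 and Ps = 860/9 + (1/9)·661 = 169.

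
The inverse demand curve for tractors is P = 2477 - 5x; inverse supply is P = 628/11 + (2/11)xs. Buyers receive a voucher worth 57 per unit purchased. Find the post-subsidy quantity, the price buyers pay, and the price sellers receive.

Pre-subsidy: 2477 - 5x = 628/11 + (2/11)x gives x* = 467 and P* = 142.
With the rebate, buyers effectively pay Pb = Ps − 57, where Ps is the price sellers receive.
On the curves, Pb = 2477 - 5x and Ps = 628/11 + (2/11)x; the wedge Ps − Pb = 57 gives 628/11 + (2/11)x − (2477 - 5x) = 57, so x' = 478.
Then Pb = 2477 − 5·478 = 87 and Ps = 628/11 + (2/11)·478 = 144.

x' = 478; buyers pay 87; sellers receive 144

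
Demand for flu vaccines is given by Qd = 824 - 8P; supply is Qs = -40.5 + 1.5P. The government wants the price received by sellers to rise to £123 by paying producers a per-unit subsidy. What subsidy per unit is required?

At a seller price of 123, quantity supplied is -40.5 + 1.5·123 = 144.
Buyers absorb 144 only when they pay Pb with 824 − 8·Pb = 144, i.e. Pb = 85.
s = Ps − Pb = 123 − 85 = 38.

Required subsidy s = £38 per unit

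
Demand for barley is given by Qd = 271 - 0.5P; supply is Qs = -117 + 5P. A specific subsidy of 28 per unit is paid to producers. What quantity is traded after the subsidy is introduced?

Pre-subsidy: 271 - 0.5P = -117 + 5P gives P* = 776/11, Q* = 2593/11.
With the subsidy, sellers receive Ps = Pb + 28 for each unit, where Pb is the price buyers pay.
Supply in terms of Pb becomes Qs = -117 + 5(Pb + 28) = 23 + 5Pb. Setting this equal to demand: 271 - 0.5Pb = 23 + 5Pb, so Pb = 496/11.
Sellers receive Ps = 496/11 + 28 = 804/11; Q' = 271 − 0.5·(496/11) = 2733/11.

Q' = 2733/11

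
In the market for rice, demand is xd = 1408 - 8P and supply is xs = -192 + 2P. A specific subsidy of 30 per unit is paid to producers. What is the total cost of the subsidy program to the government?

Government cost = 5280

Pre-subsidy: 1408 - 8P = -192 + 2P gives P* = 160, x* = 128.
With the subsidy, sellers receive Ps = Pb + 30 for each unit, where Pb is the price buyers pay.
Supply in terms of Pb becomes xs = -192 + 2(Pb + 30) = -132 + 2Pb. Setting this equal to demand: 1408 - 8Pb = -132 + 2Pb, so Pb = 154.
Sellers receive Ps = 154 + 30 = 184; x' = 1408 − 8·154 = 176.
Government outlay = subsidy × quantity = 30 × 176 = 5280.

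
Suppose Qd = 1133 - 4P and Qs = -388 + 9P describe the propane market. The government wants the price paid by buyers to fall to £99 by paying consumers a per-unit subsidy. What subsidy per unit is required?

Required subsidy s = £26 per unit

At a buyer price of 99, quantity demanded is 1133 − 4·99 = 737.
Sellers supply 737 only when they receive Ps with -388 + 9·Ps = 737, i.e. Ps = 125.
s = Ps − Pb = 125 − 99 = 26.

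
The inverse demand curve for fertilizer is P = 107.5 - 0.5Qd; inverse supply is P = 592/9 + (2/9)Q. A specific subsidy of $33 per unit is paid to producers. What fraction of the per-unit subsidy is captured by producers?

Pre-subsidy: 107.5 - 0.5Q = 592/9 + (2/9)Q gives Q* = 751/13 and P* = 1022/13.
With the subsidy, sellers receive Ps = Pb + 33 for each unit, where Pb is the price buyers pay.
On the curves, Pb = 107.5 - 0.5Q and Ps = 592/9 + (2/9)Q; the wedge Ps − Pb = 33 gives 592/9 + (2/9)Q − (107.5 - 0.5Q) = 33, so Q' = 1345/13.
Then Pb = 107.5 − 0.5·(1345/13) = 725/13 and Ps = 592/9 + (2/9)·(1345/13) = 1154/13.
Buyers' price falls by P* − Pb = 1022/13 − 725/13 = 297/13; sellers' price rises by Ps − P* = 1154/13 − 1022/13 = 132/13.
So producers capture (132/13)/33 = 4/13 of each unit of subsidy.

Producer share = 4/13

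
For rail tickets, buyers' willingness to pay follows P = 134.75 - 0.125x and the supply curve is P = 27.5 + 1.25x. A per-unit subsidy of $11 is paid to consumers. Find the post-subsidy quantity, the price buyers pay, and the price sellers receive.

Pre-subsidy: 134.75 - 0.125x = 27.5 + 1.25x gives x* = 78 and P* = 125.
With the rebate, buyers effectively pay Pb = Ps − 11, where Ps is the price sellers receive.
On the curves, Pb = 134.75 - 0.125x and Ps = 27.5 + 1.25x; the wedge Ps − Pb = 11 gives 27.5 + 1.25x − (134.75 - 0.125x) = 11, so x' = 86.
Then Pb = 134.75 − 0.125·86 = 124 and Ps = 27.5 + 1.25·86 = 135.

x' = 86; buyers pay $124; sellers receive $135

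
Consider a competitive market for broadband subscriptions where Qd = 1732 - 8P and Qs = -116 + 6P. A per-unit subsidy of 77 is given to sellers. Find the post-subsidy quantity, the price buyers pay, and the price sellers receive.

Q' = 940; buyers pay 99; sellers receive 176

Pre-subsidy: 1732 - 8P = -116 + 6P gives P* = 132, Q* = 676.
With the subsidy, sellers receive Ps = Pb + 77 for each unit, where Pb is the price buyers pay.
Supply in terms of Pb becomes Qs = -116 + 6(Pb + 77) = 346 + 6Pb. Setting this equal to demand: 1732 - 8Pb = 346 + 6Pb, so Pb = 99.
Sellers receive Ps = 99 + 77 = 176; Q' = 1732 − 8·99 = 940.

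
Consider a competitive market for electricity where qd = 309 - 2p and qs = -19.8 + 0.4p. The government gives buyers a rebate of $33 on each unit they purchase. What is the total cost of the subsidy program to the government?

Pre-subsidy: 309 - 2p = -19.8 + 0.4p gives p* = 137, q* = 35.
With the rebate, buyers effectively pay pb = ps − 33, where ps is the price sellers receive.
Demand in terms of ps becomes qd = 309 − 2(ps − 33) = 375 - 2ps. Setting this equal to supply: 375 - 2ps = -19.8 + 0.4ps, so ps = 164.5.
Buyers pay pb = 164.5 − 33 = 131.5; q' = -19.8 + 0.4·164.5 = 46.
Government outlay = subsidy × quantity = 33 × 46 = 1518.

Government cost = $1518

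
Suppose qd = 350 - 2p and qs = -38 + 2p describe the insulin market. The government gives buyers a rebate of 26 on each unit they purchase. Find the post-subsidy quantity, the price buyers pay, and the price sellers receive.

Pre-subsidy: 350 - 2p = -38 + 2p gives p* = 97, q* = 156.
With the rebate, buyers effectively pay pb = ps − 26, where ps is the price sellers receive.
Demand in terms of ps becomes qd = 350 − 2(ps − 26) = 402 - 2ps. Setting this equal to supply: 402 - 2ps = -38 + 2ps, so ps = 110.
Buyers pay pb = 110 − 26 = 84; q' = -38 + 2·110 = 182.

q' = 182; buyers pay 84; sellers receive 110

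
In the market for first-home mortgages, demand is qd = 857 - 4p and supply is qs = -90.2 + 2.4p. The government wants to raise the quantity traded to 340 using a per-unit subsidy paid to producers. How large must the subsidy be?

Required subsidy s = 50 per unit

At q = 340, invert demand for the buyer price: pb = (857 − 340)/4 = 129.25; invert supply for the seller price: ps = (340 − (-90.2))/2.4 = 179.25.
The subsidy must fill the gap: s = ps − pb = 179.25 − 129.25 = 50.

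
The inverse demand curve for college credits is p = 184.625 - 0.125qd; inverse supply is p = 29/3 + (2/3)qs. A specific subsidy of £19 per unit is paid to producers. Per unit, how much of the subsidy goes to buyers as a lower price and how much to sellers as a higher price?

Pre-subsidy: 184.625 - 0.125q = 29/3 + (2/3)q gives q* = 221 and p* = 157.
With the subsidy, sellers receive ps = pb + 19 for each unit, where pb is the price buyers pay.
On the curves, pb = 184.625 - 0.125q and ps = 29/3 + (2/3)q; the wedge ps − pb = 19 gives 29/3 + (2/3)q − (184.625 - 0.125q) = 19, so q' = 245.
Then pb = 184.625 − 0.125·245 = 154 and ps = 29/3 + (2/3)·245 = 173.
Buyers' price falls by p* − pb = 157 − 154 = 3; sellers' price rises by ps − p* = 173 − 157 = 16.

Buyers gain £3 per unit; sellers gain £16 per unit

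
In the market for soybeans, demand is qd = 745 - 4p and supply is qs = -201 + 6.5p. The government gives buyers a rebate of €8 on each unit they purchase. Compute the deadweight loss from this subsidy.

Deadweight loss = 1664/21

Pre-subsidy: 745 - 4p = -201 + 6.5p gives p* = 1892/21, q* = 8077/21.
With the rebate, buyers effectively pay pb = ps − 8, where ps is the price sellers receive.
Demand in terms of ps becomes qd = 745 − 4(ps − 8) = 777 - 4ps. Setting this equal to supply: 777 - 4ps = -201 + 6.5ps, so ps = 652/7.
Buyers pay pb = 652/7 − 8 = 596/7; q' = -201 + 6.5·(652/7) = 2831/7.
The subsidy expands output by 2831/7 − 8077/21 = 416/21 past the efficient level; on those units the gap between marginal cost and willingness to pay runs from 0 up to 8.
DWL = ½ × 8 × 416/21 = 1664/21.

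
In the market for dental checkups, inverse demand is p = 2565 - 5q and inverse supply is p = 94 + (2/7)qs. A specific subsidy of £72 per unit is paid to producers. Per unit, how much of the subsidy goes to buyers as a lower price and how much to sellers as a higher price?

Buyers gain 2520/37 per unit; sellers gain 144/37 per unit

Pre-subsidy: 2565 - 5q = 94 + (2/7)q gives q* = 17297/37 and p* = 8420/37.
With the subsidy, sellers receive ps = pb + 72 for each unit, where pb is the price buyers pay.
On the curves, pb = 2565 - 5q and ps = 94 + (2/7)q; the wedge ps − pb = 72 gives 94 + (2/7)q − (2565 - 5q) = 72, so q' = 17801/37.
Then pb = 2565 − 5·(17801/37) = 5900/37 and ps = 94 + (2/7)·(17801/37) = 8564/37.
Buyers' price falls by p* − pb = 8420/37 − 5900/37 = 2520/37; sellers' price rises by ps − p* = 8564/37 − 8420/37 = 144/37.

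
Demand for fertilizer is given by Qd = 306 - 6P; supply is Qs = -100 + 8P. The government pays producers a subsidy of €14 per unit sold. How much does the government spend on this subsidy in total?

Government cost = €2520

Pre-subsidy: 306 - 6P = -100 + 8P gives P* = 29, Q* = 132.
With the subsidy, sellers receive Ps = Pb + 14 for each unit, where Pb is the price buyers pay.
Supply in terms of Pb becomes Qs = -100 + 8(Pb + 14) = 12 + 8Pb. Setting this equal to demand: 306 - 6Pb = 12 + 8Pb, so Pb = 21.
Sellers receive Ps = 21 + 14 = 35; Q' = 306 − 6·21 = 180.
Government outlay = subsidy × quantity = 14 × 180 = 2520.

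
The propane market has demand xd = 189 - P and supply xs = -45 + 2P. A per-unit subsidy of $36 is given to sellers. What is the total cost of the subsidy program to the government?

Pre-subsidy: 189 - P = -45 + 2P gives P* = 78, x* = 111.
With the subsidy, sellers receive Ps = Pb + 36 for each unit, where Pb is the price buyers pay.
Supply in terms of Pb becomes xs = -45 + 2(Pb + 36) = 27 + 2Pb. Setting this equal to demand: 189 - Pb = 27 + 2Pb, so Pb = 54.
Sellers receive Ps = 54 + 36 = 90; x' = 189 − 1·54 = 135.
Government outlay = subsidy × quantity = 36 × 135 = 4860.

Government cost = $4860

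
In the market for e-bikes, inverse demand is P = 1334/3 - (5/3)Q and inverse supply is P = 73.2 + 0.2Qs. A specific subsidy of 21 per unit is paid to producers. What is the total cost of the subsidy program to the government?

Pre-subsidy: 1334/3 - (5/3)Q = 73.2 + 0.2Q gives Q* = 199 and P* = 113.
With the subsidy, sellers receive Ps = Pb + 21 for each unit, where Pb is the price buyers pay.
On the curves, Pb = 1334/3 - (5/3)Q and Ps = 73.2 + 0.2Q; the wedge Ps − Pb = 21 gives 73.2 + 0.2Q − (1334/3 - (5/3)Q) = 21, so Q' = 210.25.
Then Pb = 1334/3 − (5/3)·210.25 = 94.25 and Ps = 73.2 + 0.2·210.25 = 115.25.
Government outlay = subsidy × quantity = 21 × 210.25 = 4415.25.

Government cost = 4415.25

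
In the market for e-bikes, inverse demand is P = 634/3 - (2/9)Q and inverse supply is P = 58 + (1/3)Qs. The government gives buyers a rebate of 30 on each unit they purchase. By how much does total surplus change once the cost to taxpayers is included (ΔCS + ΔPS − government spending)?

Pre-subsidy: 634/3 - (2/9)Q = 58 + (1/3)Q gives Q* = 276 and P* = 150.
With the rebate, buyers effectively pay Pb = Ps − 30, where Ps is the price sellers receive.
On the curves, Pb = 634/3 - (2/9)Q and Ps = 58 + (1/3)Q; the wedge Ps − Pb = 30 gives 58 + (1/3)Q − (634/3 - (2/9)Q) = 30, so Q' = 330.
Then Pb = 634/3 − (2/9)·330 = 138 and Ps = 58 + (1/3)·330 = 168.
ΔCS = ½(276 + 330)(150 − 138) = 3636; ΔPS = ½(276 + 330)(168 − 150) = 5454.
Government spending = 30 × 330 = 9900.
Net change = 3636 + 5454 − 9900 = -810. The loss equals the DWL triangle ½·30·54.

Net change in total surplus = -810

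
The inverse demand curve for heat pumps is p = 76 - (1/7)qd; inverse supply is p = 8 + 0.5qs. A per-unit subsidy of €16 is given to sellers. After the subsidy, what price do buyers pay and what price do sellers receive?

Pre-subsidy: 76 - (1/7)q = 8 + 0.5q gives q* = 952/9 and p* = 548/9.
With the subsidy, sellers receive ps = pb + 16 for each unit, where pb is the price buyers pay.
On the curves, pb = 76 - (1/7)q and ps = 8 + 0.5q; the wedge ps − pb = 16 gives 8 + 0.5q − (76 - (1/7)q) = 16, so q' = 392/3.
Then pb = 76 − (1/7)·(392/3) = 172/3 and ps = 8 + 0.5·(392/3) = 220/3.

Buyers pay 172/3; sellers receive 220/3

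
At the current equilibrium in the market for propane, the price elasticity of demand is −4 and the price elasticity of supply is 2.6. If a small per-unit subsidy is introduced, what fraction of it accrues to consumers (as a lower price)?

For a small subsidy around the equilibrium, the benefit split depends on the relative slopes, which at a point are proportional to the elasticities.
Buyer share = εs/(εs + |εd|) = 2.6/(2.6 + 4) = 13/33; seller share = |εd|/(εs + |εd|) = 20/33.

Consumer share = 13/33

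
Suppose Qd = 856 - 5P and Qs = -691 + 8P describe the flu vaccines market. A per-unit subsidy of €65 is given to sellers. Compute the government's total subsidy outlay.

Government cost = €29965

Pre-subsidy: 856 - 5P = -691 + 8P gives P* = 119, Q* = 261.
With the subsidy, sellers receive Ps = Pb + 65 for each unit, where Pb is the price buyers pay.
Supply in terms of Pb becomes Qs = -691 + 8(Pb + 65) = -171 + 8Pb. Setting this equal to demand: 856 - 5Pb = -171 + 8Pb, so Pb = 79.
Sellers receive Ps = 79 + 65 = 144; Q' = 856 − 5·79 = 461.
Government outlay = subsidy × quantity = 65 × 461 = 29965.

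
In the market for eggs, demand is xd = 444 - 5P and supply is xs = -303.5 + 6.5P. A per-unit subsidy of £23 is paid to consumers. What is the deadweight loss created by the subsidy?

Deadweight loss = £747.5

Pre-subsidy: 444 - 5P = -303.5 + 6.5P gives P* = 65, x* = 119.
With the rebate, buyers effectively pay Pb = Ps − 23, where Ps is the price sellers receive.
Demand in terms of Ps becomes xd = 444 − 5(Ps − 23) = 559 - 5Ps. Setting this equal to supply: 559 - 5Ps = -303.5 + 6.5Ps, so Ps = 75.
Buyers pay Pb = 75 − 23 = 52; x' = -303.5 + 6.5·75 = 184.
The subsidy expands output by 184 − 119 = 65 past the efficient level; on those units the gap between marginal cost and willingness to pay runs from 0 up to 23.
DWL = ½ × 23 × 65 = 747.5.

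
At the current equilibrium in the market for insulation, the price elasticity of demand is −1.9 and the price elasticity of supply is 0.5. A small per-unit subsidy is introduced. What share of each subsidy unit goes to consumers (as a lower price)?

Consumer share = 5/24

For a small subsidy around the equilibrium, the benefit split depends on the relative slopes, which at a point are proportional to the elasticities.
Buyer share = εs/(εs + |εd|) = 0.5/(0.5 + 1.9) = 5/24; seller share = |εd|/(εs + |εd|) = 19/24.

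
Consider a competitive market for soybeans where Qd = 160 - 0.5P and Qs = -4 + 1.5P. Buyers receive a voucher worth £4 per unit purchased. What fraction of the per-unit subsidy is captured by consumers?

Pre-subsidy: 160 - 0.5P = -4 + 1.5P gives P* = 82, Q* = 119.
With the rebate, buyers effectively pay Pb = Ps − 4, where Ps is the price sellers receive.
Demand in terms of Ps becomes Qd = 160 − 0.5(Ps − 4) = 162 - 0.5Ps. Setting this equal to supply: 162 - 0.5Ps = -4 + 1.5Ps, so Ps = 83.
Buyers pay Pb = 83 − 4 = 79; Q' = -4 + 1.5·83 = 120.5.
Buyers' price falls by P* − Pb = 82 − 79 = 3; sellers' price rises by Ps − P* = 83 − 82 = 1.
So consumers capture 3/4 = 0.75 of each unit of subsidy.

Consumer share = 0.75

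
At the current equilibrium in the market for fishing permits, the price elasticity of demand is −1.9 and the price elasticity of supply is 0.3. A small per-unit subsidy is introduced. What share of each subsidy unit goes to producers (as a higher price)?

For a small subsidy around the equilibrium, the benefit split depends on the relative slopes, which at a point are proportional to the elasticities.
Buyer share = εs/(εs + |εd|) = 0.3/(0.3 + 1.9) = 3/22; seller share = |εd|/(εs + |εd|) = 19/22.
So producers capture 19/22 of the subsidy.

Producer share = 19/22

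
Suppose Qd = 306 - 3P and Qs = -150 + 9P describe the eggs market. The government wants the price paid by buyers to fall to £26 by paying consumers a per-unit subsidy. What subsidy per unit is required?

Required subsidy s = £16 per unit

At a buyer price of 26, quantity demanded is 306 − 3·26 = 228.
Sellers supply 228 only when they receive Ps with -150 + 9·Ps = 228, i.e. Ps = 42.
s = Ps − Pb = 42 − 26 = 16.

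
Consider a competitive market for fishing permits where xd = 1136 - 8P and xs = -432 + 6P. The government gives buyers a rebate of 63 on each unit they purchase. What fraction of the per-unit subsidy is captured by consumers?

Consumer share = 3/7

Pre-subsidy: 1136 - 8P = -432 + 6P gives P* = 112, x* = 240.
With the rebate, buyers effectively pay Pb = Ps − 63, where Ps is the price sellers receive.
Demand in terms of Ps becomes xd = 1136 − 8(Ps − 63) = 1640 - 8Ps. Setting this equal to supply: 1640 - 8Ps = -432 + 6Ps, so Ps = 148.
Buyers pay Pb = 148 − 63 = 85; x' = -432 + 6·148 = 456.
Buyers' price falls by P* − Pb = 112 − 85 = 27; sellers' price rises by Ps − P* = 148 − 112 = 36.
So consumers capture 27/63 = 3/7 of each unit of subsidy.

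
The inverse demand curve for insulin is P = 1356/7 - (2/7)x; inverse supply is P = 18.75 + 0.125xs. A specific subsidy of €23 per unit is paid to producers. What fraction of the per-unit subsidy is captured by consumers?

Pre-subsidy: 1356/7 - (2/7)x = 18.75 + 0.125x gives x* = 426 and P* = 72.
With the subsidy, sellers receive Ps = Pb + 23 for each unit, where Pb is the price buyers pay.
On the curves, Pb = 1356/7 - (2/7)x and Ps = 18.75 + 0.125x; the wedge Ps − Pb = 23 gives 18.75 + 0.125x − (1356/7 - (2/7)x) = 23, so x' = 482.
Then Pb = 1356/7 − (2/7)·482 = 56 and Ps = 18.75 + 0.125·482 = 79.
Buyers' price falls by P* − Pb = 72 − 56 = 16; sellers' price rises by Ps − P* = 79 − 72 = 7.
So consumers capture 16/23 = 16/23 of each unit of subsidy.

Consumer share = 16/23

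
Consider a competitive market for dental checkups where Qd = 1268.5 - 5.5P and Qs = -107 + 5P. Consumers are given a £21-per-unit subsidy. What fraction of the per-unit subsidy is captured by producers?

Producer share = 11/21

Pre-subsidy: 1268.5 - 5.5P = -107 + 5P gives P* = 131, Q* = 548.
With the rebate, buyers effectively pay Pb = Ps − 21, where Ps is the price sellers receive.
Demand in terms of Ps becomes Qd = 1268.5 − 5.5(Ps − 21) = 1384 - 5.5Ps. Setting this equal to supply: 1384 - 5.5Ps = -107 + 5Ps, so Ps = 142.
Buyers pay Pb = 142 − 21 = 121; Q' = -107 + 5·142 = 603.
Buyers' price falls by P* − Pb = 131 − 121 = 10; sellers' price rises by Ps − P* = 142 − 131 = 11.
So producers capture 11/21 = 11/21 of each unit of subsidy.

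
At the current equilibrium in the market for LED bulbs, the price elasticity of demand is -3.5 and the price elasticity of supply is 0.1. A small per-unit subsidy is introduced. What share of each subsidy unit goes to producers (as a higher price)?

For a small subsidy around the equilibrium, the benefit split depends on the relative slopes, which at a point are proportional to the elasticities.
Buyer share = εs/(εs + |εd|) = 0.1/(0.1 + 3.5) = 1/36; seller share = |εd|/(εs + |εd|) = 35/36.
So producers capture 35/36 of the subsidy.

Producer share = 35/36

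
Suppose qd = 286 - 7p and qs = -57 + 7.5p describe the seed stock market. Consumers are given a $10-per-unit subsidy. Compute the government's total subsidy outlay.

Pre-subsidy: 286 - 7p = -57 + 7.5p gives p* = 686/29, q* = 3492/29.
With the rebate, buyers effectively pay pb = ps − 10, where ps is the price sellers receive.
Demand in terms of ps becomes qd = 286 − 7(ps − 10) = 356 - 7ps. Setting this equal to supply: 356 - 7ps = -57 + 7.5ps, so ps = 826/29.
Buyers pay pb = 826/29 − 10 = 536/29; q' = -57 + 7.5·(826/29) = 4542/29.
Government outlay = subsidy × quantity = 10 × 4542/29 = 45420/29.

Government cost = 45420/29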